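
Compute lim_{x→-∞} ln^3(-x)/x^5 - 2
The quotient is an ∞/∞ indeterminate form as x → -∞.
Compare growth rates of the dominant terms (exponentials ≫ polynomials ≫ logarithms), or apply L'Hôpital's rule; the quotient → 0.
Adding the constant: 0 - 2 = -2. Limit = -2.

Final answer: -2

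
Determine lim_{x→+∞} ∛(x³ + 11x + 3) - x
This is an ∞ − ∞ indeterminate form.
Multiply by (A² + AB + B²)/(A² + AB + B²) where A = ∛(x³+11x + 3), B = x to use A³ − B³ = (A−B)(A²+AB+B²); the x³ terms cancel, leaving (11x + 3)/(A²+AB+B²) with denominator ~ 3x², so the limit is 0.
Limit = 0.

Final answer: 0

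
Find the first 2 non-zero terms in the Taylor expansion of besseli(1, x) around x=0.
x^3/16 + x/2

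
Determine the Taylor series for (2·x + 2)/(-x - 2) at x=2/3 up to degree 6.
-5/4 - 9·(x - 2/3)/32 + 27·(x - 2/3)^2/256 - 81·(x - 2/3)^3/2048 + 243·(x - 2/3)^4/16384 - 729·(x - 2/3)^5/131072 + 2187·(x - 2/3)^6/1048576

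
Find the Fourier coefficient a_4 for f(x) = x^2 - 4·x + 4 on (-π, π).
a_4 = (1/π) ∫_{-π}^{π} f(x)·cos(4x) dx.
Evaluate the integral (use parity and integration by parts as needed): a_4 = 1/4.

Final answer: 1/4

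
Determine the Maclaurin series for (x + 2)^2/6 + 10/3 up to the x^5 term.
x^2/6 + 2·x/3 + 4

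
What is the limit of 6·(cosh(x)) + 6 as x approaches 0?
Direct substitution at x = 0 gives 12.

Final answer: 12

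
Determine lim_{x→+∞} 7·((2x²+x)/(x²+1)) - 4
Evaluate the dominant behaviour as x → +∞; each term tends to a finite value or vanishes.
Limit = 10.

Final answer: 10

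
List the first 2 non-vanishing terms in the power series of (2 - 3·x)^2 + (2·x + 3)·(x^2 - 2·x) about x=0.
4 - 18·x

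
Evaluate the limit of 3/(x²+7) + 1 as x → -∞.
Evaluate the dominant behaviour as x → -∞; each term tends to a finite value or vanishes.
Limit = 1.

Final answer: 1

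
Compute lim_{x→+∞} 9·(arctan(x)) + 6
Evaluate the dominant behaviour as x → +∞; each term tends to a finite value or vanishes.
Limit = 6 + 9·π/2.

Final answer: 6 + 9·π/2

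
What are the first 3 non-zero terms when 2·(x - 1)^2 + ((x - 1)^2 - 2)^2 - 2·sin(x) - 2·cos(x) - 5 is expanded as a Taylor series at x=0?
5·x^2 - 2·x - 4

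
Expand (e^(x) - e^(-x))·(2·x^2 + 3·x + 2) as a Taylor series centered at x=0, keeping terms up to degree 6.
x^6/20 + 7·x^5/10 + x^4 + 14·x^3/3 + 6·x^2 + 4·x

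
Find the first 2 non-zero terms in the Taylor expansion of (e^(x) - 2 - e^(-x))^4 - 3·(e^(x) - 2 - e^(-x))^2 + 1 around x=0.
5 - 40·x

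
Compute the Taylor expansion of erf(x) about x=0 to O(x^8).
-x^7/(21·√(π)) + x^5/(5·√(π)) - 2·x^3/(3·√(π)) + 2·x/√(π)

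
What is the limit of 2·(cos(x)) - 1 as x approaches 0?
Direct substitution at x = 0 gives 1.

Final answer: 1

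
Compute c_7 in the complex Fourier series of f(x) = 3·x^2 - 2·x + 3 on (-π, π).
Compute the real Fourier coefficients first: a_7 = -12/49, b_7 = -4/7.
Then c_7 = (a_7 − i·b_7)/2 = -6/49 + 2·i/7.

Final answer: -6/49 + 2·i/7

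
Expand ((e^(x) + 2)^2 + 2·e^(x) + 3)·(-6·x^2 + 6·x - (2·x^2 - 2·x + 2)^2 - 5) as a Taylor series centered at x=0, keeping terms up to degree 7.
-16577·x^7/2520 - 571·x^6/40 - 1441·x^5/60 - 691·x^4/12 + 17·x^3 - 185·x^2 + 124·x - 126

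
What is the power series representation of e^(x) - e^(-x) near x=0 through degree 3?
x^3/3 + 2·x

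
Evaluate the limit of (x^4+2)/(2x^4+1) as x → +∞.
This is an ∞/∞ indeterminate form as x → +∞.
Divide numerator and denominator by x^4 and let the lower-order terms vanish; the leading terms give 1/2.
Limit = 1/2.

Final answer: 1/2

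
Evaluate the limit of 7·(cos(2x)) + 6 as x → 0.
Direct substitution at x = 0 gives 13.

Final answer: 13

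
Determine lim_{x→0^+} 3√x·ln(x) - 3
The product is a 0·∞ indeterminate form at x → 0⁺.
Rewrite the product as 3·ln(x) / x^(-1/2) and apply L'Hôpital, or use the standard hierarchy x^(-1/2) ≫ |ln x| as x → 0⁺.
The indeterminate product → 0, so the limit = -3.

Final answer: -3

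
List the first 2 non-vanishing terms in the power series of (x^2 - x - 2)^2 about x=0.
4·x + 4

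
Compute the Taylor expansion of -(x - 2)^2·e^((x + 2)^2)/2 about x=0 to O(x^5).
-27·x^4·e^(4)/2 - 40·x^3·e^(4)/3 - 21·x^2·e^(4)/2 - 6·x·e^(4) - 2·e^(4)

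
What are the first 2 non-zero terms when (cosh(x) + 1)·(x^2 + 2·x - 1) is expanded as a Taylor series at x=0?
4·x - 2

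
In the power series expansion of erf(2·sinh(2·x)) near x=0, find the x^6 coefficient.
Expand to order 6: erf(2·sinh(2·x)) = 1808·x^5/(15·√(π)) - 112·x^3/(3·√(π)) + 8·x/√(π) + O(x^7).
The coefficient of x^6 is 0.

Final answer: 0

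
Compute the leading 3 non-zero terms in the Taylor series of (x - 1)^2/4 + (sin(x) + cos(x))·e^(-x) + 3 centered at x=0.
-3·x^2/4 - x/2 + 17/4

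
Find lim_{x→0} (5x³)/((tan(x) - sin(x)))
Both numerator and denominator → 0 as x → 0; this is a 0/0 indeterminate form.
Expand each to leading order near x = 0: numerator ~ 5·x^3, denominator ~ x^3/2.
The limit of the ratio is 10.

Final answer: 10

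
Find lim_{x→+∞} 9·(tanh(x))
Evaluate the dominant behaviour as x → +∞; each term tends to a finite value or vanishes.
Limit = 9.

Final answer: 9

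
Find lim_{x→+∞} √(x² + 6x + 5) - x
This is an ∞ − ∞ indeterminate form.
Multiply and divide by the conjugate √(x²+6x + 5) + x; the x² terms cancel, leaving (6x + 5)/(√(x²+6x + 5)+x) → 6/2 = 3.
Limit = 3.

Final answer: 3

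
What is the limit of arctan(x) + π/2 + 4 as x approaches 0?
Direct substitution at x = 0 gives π/2 + 4.

Final answer: π/2 + 4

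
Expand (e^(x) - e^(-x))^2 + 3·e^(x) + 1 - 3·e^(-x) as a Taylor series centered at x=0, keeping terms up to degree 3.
x^3 + 4·x^2 + 6·x + 1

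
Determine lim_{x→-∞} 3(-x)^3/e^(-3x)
This is an ∞/∞ indeterminate form as x → -∞.
Compare growth rates of the dominant terms (exponentials ≫ polynomials ≫ logarithms), or apply L'Hôpital's rule; the quotient → 0.
Limit = 0.

Final answer: 0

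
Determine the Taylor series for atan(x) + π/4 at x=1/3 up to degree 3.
atan(1/3) + π/4 + 9·(x - 1/3)/10 - 27·(x - 1/3)^2/100 - 81·(x - 1/3)^3/500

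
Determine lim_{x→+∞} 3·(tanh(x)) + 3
Evaluate the dominant behaviour as x → +∞; each term tends to a finite value or vanishes.
Limit = 6.

Final answer: 6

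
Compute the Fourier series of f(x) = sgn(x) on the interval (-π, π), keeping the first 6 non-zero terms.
4·sin(x)/π + 4·sin(3·x)/(3·π) + 4·sin(5·x)/(5·π) + 4·sin(7·x)/(7·π) + 4·sin(9·x)/(9·π) + 4·sin(11·x)/(11·π)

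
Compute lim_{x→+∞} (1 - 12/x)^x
As x → +∞: this is the defining limit (1 - 12/x)^x → e^(-12).
Limit = e^(-12).

Final answer: e^(-12)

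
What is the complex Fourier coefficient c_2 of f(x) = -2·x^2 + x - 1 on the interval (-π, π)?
Compute the real Fourier coefficients first: a_2 = -2, b_2 = -1.
Then c_2 = (a_2 − i·b_2)/2 = -1 + i/2.

Final answer: -1 + i/2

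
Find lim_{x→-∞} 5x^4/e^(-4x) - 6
The quotient is an ∞/∞ indeterminate form as x → -∞.
Compare growth rates of the dominant terms (exponentials ≫ polynomials ≫ logarithms), or apply L'Hôpital's rule; the quotient → 0.
Adding the constant: 0 - 6 = -6. Limit = -6.

Final answer: -6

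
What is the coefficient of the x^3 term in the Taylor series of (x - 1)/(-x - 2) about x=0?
Expand to order 3: (x - 1)/(-x - 2) = -3·x^3/16 + 3·x^2/8 - 3·x/4 + 1/2 + O(x^4).
The coefficient of x^3 is -3/16.

Final answer: -3/16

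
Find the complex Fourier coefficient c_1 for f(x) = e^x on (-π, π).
Compute the real Fourier coefficients first: a_1 = (1 - e^(2·π))·e^(-π)/(2·π), b_1 = (-1 + e^(2·π))·e^(-π)/(2·π).
Then c_1 = (a_1 − i·b_1)/2 = -e^(π)/(4·π) + e^(-π)/(4·π) - i·e^(π)/(4·π) + i·e^(-π)/(4·π).

Final answer: -e^(π)/(4·π) + e^(-π)/(4·π) - i·e^(π)/(4·π) + i·e^(-π)/(4·π)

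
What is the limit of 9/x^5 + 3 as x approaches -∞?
Evaluate the dominant behaviour as x → -∞; each term tends to a finite value or vanishes.
Limit = 3.

Final answer: 3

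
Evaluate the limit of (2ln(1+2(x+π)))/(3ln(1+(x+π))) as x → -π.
Both numerator and denominator → 0 as x → -π; this is a 0/0 indeterminate form.
Expand each to leading order near x = -π: numerator ~ 4·(x + π), denominator ~ 3·(x + π).
The limit of the ratio is 4/3.

Final answer: 4/3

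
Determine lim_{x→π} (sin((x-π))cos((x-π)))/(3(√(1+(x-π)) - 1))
Both numerator and denominator → 0 as x → π; this is a 0/0 indeterminate form.
Expand each to leading order near x = π: numerator ~ (x - π), denominator ~ 3·(x - π)/2.
The limit of the ratio is 2/3.

Final answer: 2/3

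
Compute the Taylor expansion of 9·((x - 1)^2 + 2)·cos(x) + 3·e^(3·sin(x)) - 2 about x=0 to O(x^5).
9·x^4/4 + 21·x^3 + 9·x^2 - 9·x + 28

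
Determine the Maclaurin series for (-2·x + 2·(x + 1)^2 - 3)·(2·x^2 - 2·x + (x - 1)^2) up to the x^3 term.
-2·x^3 - 9·x^2 + 6·x - 1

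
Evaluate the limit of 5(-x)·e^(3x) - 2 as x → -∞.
The product is a 0·∞ indeterminate form at x → -∞.
Rewrite the product as 5(-x) / e^(-3x) (an ∞/∞ form) and apply L'Hôpital, or use the standard hierarchy e^(3|x|) ≫ |(-x)| as x → -∞.
The indeterminate product → 0, so the limit = -2.

Final answer: -2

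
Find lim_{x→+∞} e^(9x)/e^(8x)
This is an ∞/∞ indeterminate form as x → +∞.
Rewrite e^(9x)/e^(8x) = e^((9−8)x) = e^(x); the exponent coefficient is 1 > 0 so e^(x) → ∞.
Limit = ∞.

Final answer: ∞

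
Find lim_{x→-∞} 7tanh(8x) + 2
Evaluate the dominant behaviour as x → -∞; each term tends to a finite value or vanishes.
Limit = -5.

Final answer: -5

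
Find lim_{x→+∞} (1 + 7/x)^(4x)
As x → +∞: write (1 + 7/x)^(4x) = ((1 + 7/x)^x)^4 → (e^7)^4 = e^28.
Limit = e^(28).

Final answer: e^(28)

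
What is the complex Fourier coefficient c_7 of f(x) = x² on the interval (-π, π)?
Compute the real Fourier coefficients first: a_7 = -4/49, b_7 = 0.
Then c_7 = (a_7 − i·b_7)/2 = -2/49.

Final answer: -2/49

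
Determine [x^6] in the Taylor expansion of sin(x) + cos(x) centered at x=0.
Expand to order 6: sin(x) + cos(x) = -x^6/720 + x^5/120 + x^4/24 - x^3/6 - x^2/2 + x + 1 + O(x^7).
The coefficient of x^6 is -1/720.

Final answer: -1/720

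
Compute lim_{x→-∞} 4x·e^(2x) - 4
The product is a 0·∞ indeterminate form at x → -∞.
Rewrite the product as 4x / e^(-2x) (an ∞/∞ form) and apply L'Hôpital, or use the standard hierarchy e^(2|x|) ≫ |x| as x → -∞.
The indeterminate product → 0, so the limit = -4.

Final answer: -4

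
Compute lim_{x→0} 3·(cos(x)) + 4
Direct substitution at x = 0 gives 7.

Final answer: 7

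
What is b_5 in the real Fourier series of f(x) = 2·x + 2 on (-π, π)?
b_5 = (1/π) ∫_{-π}^{π} f(x)·sin(5x) dx.
Evaluate the integral (use parity and integration by parts as needed): b_5 = 4/5.

Final answer: 4/5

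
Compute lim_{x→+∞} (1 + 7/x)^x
As x → +∞: this is the defining limit (1 + 7/x)^x → e^7.
Limit = e^(7).

Final answer: e^(7)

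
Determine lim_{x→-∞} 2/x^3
Evaluate the dominant behaviour as x → -∞; each term tends to a finite value or vanishes.
Limit = 0.

Final answer: 0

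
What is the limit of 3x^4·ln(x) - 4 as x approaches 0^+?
The product is a 0·∞ indeterminate form at x → 0⁺.
Rewrite the product as 3·ln(x) / x^(-4) and apply L'Hôpital, or use the standard hierarchy x^(-4) ≫ |ln x| as x → 0⁺.
The indeterminate product → 0, so the limit = -4.

Final answer: -4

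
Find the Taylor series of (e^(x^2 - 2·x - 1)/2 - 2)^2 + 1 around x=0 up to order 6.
x^6·(-2 + e^(-1)/2)^2·(173·e^(-1)/(90·(-2 + e^(-1)/2)) + 1823·e^(-2)/(180·(-2 + e^(-1)/2)^2)) + x^5·(-2 + e^(-1)/2)^2·(-49·e^(-2)/(6·(-2 + e^(-1)/2)^2) - 13·e^(-1)/(5·(-2 + e^(-1)/2))) + x^4·(-2 + e^(-1)/2)^2·(19·e^(-1)/(6·(-2 + e^(-1)/2)) + 67·e^(-2)/(12·(-2 + e^(-1)/2)^2)) + x^3·(-2 + e^(-1)/2)^2·(-3·e^(-2)/(-2 + e^(-1)/2)^2 - 10·e^(-1)/(3·(-2 + e^(-1)/2))) + x^2·(-2 + e^(-1)/2)^2·(3·e^(-1)/(-2 + e^(-1)/2) + e^(-2)/(-2 + e^(-1)/2)^2) - 2·x·(-2 + e^(-1)/2)·e^(-1) + 1 + (-2 + e^(-1)/2)^2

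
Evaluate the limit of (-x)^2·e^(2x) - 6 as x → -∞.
The product is a 0·∞ indeterminate form at x → -∞.
Rewrite the product as (-x)^2 / e^(-2x) (an ∞/∞ form) and apply L'Hôpital, or use the standard hierarchy e^(2|x|) ≫ |(-x)^2| as x → -∞.
The indeterminate product → 0, so the limit = -6.

Final answer: -6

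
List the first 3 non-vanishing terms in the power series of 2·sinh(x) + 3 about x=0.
x^3/3 + 2·x + 3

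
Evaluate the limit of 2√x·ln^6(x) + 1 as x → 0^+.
The product is a 0·∞ indeterminate form at x → 0⁺.
Rewrite the product as 2·ln^6(x) / x^(-1/2) and apply L'Hôpital, or use the standard hierarchy x^(-1/2) ≫ |ln x|^6 as x → 0⁺.
The indeterminate product → 0, so the limit = 1.

Final answer: 1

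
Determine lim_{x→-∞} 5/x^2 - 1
Evaluate the dominant behaviour as x → -∞; each term tends to a finite value or vanishes.
Limit = -1.

Final answer: -1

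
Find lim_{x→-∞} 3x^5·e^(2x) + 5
The product is a 0·∞ indeterminate form at x → -∞.
Rewrite the product as 3x^5 / e^(-2x) (an ∞/∞ form) and apply L'Hôpital, or use the standard hierarchy e^(2|x|) ≫ |x^5| as x → -∞.
The indeterminate product → 0, so the limit = 5.

Final answer: 5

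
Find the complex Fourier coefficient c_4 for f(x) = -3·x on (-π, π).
Compute the real Fourier coefficients first: a_4 = 0, b_4 = 3/2.
Then c_4 = (a_4 − i·b_4)/2 = -3·i/4.

Final answer: -3·i/4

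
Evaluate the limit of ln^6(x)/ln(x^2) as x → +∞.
This is an ∞/∞ indeterminate form as x → +∞.
Write ln(x^2) = 2·ln(x), reducing the quotient to ln^5(x)/2 → ∞.
Limit = ∞.

Final answer: ∞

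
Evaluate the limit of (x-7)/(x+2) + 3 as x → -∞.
Evaluate the dominant behaviour as x → -∞; each term tends to a finite value or vanishes.
Limit = 4.

Final answer: 4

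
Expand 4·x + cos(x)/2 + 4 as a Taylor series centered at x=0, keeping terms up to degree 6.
-x^6/1440 + x^4/48 - x^2/4 + 4·x + 9/2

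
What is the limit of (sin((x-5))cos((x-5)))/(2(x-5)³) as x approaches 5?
Both numerator and denominator → 0 as x → 5; this is a 0/0 indeterminate form.
Expand each to leading order near x = 5: numerator ~ (x - 5), denominator ~ 2·(x - 5)^3.
The limit of the ratio is ∞.

Final answer: ∞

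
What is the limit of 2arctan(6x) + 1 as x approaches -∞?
Evaluate the dominant behaviour as x → -∞; each term tends to a finite value or vanishes.
Limit = 1 - π.

Final answer: 1 - π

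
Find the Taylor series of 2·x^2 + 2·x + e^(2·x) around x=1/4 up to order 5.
5/8 + e^(1/2) + (3 + 2·e^(1/2))·(x - 1/4) + (2 + 2·e^(1/2))·(x - 1/4)^2 + 4·e^(1/2)·(x - 1/4)^3/3 + 2·e^(1/2)·(x - 1/4)^4/3 + 4·e^(1/2)·(x - 1/4)^5/15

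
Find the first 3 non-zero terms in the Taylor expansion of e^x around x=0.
x^2/2 + x + 1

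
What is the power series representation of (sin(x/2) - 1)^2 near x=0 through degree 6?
x^6/1440 - x^5/1920 - x^4/48 + x^3/24 + x^2/4 - x + 1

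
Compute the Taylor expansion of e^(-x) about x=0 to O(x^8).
-x^7/5040 + x^6/720 - x^5/120 + x^4/24 - x^3/6 + x^2/2 - x + 1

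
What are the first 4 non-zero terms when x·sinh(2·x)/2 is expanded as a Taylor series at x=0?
4·x^8/315 + 2·x^6/15 + 2·x^4/3 + x^2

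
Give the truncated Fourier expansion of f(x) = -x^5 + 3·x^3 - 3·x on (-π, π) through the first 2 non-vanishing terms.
(-282 - 2·π^4 + 46·π^2)·sin(x) + (-8·π^2 + 15 + π^4)·sin(2·x)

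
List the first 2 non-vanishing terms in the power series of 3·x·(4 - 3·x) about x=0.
-9·x^2 + 12·x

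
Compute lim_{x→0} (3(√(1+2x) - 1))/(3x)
Both numerator and denominator → 0 as x → 0; this is a 0/0 indeterminate form.
Expand each to leading order near x = 0: numerator ~ 3·x, denominator ~ 3·x.
The limit of the ratio is 1.

Final answer: 1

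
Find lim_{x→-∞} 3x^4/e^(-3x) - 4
The quotient is an ∞/∞ indeterminate form as x → -∞.
Compare growth rates of the dominant terms (exponentials ≫ polynomials ≫ logarithms), or apply L'Hôpital's rule; the quotient → 0.
Adding the constant: 0 - 4 = -4. Limit = -4.

Final answer: -4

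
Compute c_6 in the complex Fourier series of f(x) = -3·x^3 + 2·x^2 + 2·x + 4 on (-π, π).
Compute the real Fourier coefficients first: a_6 = 2/9, b_6 = -5/6 + π^2.
Then c_6 = (a_6 − i·b_6)/2 = 1/9 - i·π^2/2 + 5·i/12.

Final answer: 1/9 - i·π^2/2 + 5·i/12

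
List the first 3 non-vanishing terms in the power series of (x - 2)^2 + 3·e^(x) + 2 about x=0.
5·x^2/2 - x + 9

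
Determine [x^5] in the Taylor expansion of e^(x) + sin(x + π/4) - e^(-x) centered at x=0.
Expand to order 5: e^(x) + sin(x + π/4) - e^(-x) = x^5·(√(2)/240 + 1/60) + √(2)·x^4/48 + x^3·(1/3 - √(2)/12) - √(2)·x^2/4 + x·(√(2)/2 + 2) + √(2)/2 + O(x^6).
The coefficient of x^5 is √(2)/240 + 1/60.

Final answer: √(2)/240 + 1/60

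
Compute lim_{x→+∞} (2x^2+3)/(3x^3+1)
This is an ∞/∞ indeterminate form as x → +∞.
Divide numerator and denominator by x^3 and let the lower-order terms vanish; the numerator's degree 2 is below the denominator's degree 3, so the quotient → 0.
Limit = 0.

Final answer: 0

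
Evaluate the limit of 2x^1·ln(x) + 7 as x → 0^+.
The product is a 0·∞ indeterminate form at x → 0⁺.
Rewrite the product as 2·ln(x) / x^(-1) and apply L'Hôpital, or use the standard hierarchy x^(-1) ≫ |ln x| as x → 0⁺.
The indeterminate product → 0, so the limit = 7.

Final answer: 7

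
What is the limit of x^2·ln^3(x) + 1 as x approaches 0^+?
The product is a 0·∞ indeterminate form at x → 0⁺.
Rewrite the product as ln^3(x) / x^(-2) and apply L'Hôpital, or use the standard hierarchy x^(-2) ≫ |ln x|^3 as x → 0⁺.
The indeterminate product → 0, so the limit = 1.

Final answer: 1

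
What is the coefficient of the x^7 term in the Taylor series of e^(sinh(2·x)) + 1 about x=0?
Expand to order 7: e^(sinh(2·x)) + 1 = 1024·x^7/315 + 148·x^6/45 + 16·x^5/5 + 10·x^4/3 + 8·x^3/3 + 2·x^2 + 2·x + 2 + O(x^8).
The coefficient of x^7 is 1024/315.

Final answer: 1024/315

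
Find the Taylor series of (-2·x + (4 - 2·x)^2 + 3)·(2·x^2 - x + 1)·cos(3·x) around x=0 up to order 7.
-7803·x^7/80 + 11781·x^6/80 + 441·x^5/8 - 1583·x^4/8 + 253·x^3/2 - 51·x^2/2 - 37·x + 19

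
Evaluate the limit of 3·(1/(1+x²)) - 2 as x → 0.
Direct substitution at x = 0 gives 1.

Final answer: 1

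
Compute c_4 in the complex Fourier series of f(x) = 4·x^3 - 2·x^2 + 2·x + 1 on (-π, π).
Compute the real Fourier coefficients first: a_4 = -1/2, b_4 = -2·π^2 - 1/4.
Then c_4 = (a_4 − i·b_4)/2 = -1/4 + i/8 + i·π^2.

Final answer: -1/4 + i/8 + i·π^2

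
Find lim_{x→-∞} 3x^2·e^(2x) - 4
The product is a 0·∞ indeterminate form at x → -∞.
Rewrite the product as 3x^2 / e^(-2x) (an ∞/∞ form) and apply L'Hôpital, or use the standard hierarchy e^(2|x|) ≫ |x^2| as x → -∞.
The indeterminate product → 0, so the limit = -4.

Final answer: -4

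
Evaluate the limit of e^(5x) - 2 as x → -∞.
Evaluate the dominant behaviour as x → -∞; each term tends to a finite value or vanishes.
Limit = -2.

Final answer: -2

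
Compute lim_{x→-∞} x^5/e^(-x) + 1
The quotient is an ∞/∞ indeterminate form as x → -∞.
Compare growth rates of the dominant terms (exponentials ≫ polynomials ≫ logarithms), or apply L'Hôpital's rule; the quotient → 0.
Adding the constant: 0 + 1 = 1. Limit = 1.

Final answer: 1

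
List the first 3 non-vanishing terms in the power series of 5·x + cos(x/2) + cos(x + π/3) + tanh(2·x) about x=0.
-3·x^2/8 + x·(7 - √(3)/2) + 3/2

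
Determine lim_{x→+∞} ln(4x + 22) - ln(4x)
This is an ∞ − ∞ indeterminate form.
Combine the logarithms: ln(4x+22) − ln(4x) = ln((4x+22)/(4x)) = ln(1 + 22/(4x)) → ln(1) = 0.
Limit = 0.

Final answer: 0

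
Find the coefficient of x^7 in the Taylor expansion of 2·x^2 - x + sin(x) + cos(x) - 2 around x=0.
Expand to order 7: 2·x^2 - x + sin(x) + cos(x) - 2 = -x^7/5040 - x^6/720 + x^5/120 + x^4/24 - x^3/6 + 3·x^2/2 - 1 + O(x^8).
The coefficient of x^7 is -1/5040.

Final answer: -1/5040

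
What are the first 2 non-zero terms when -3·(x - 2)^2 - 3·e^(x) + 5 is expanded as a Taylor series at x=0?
9·x - 10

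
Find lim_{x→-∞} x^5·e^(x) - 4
The product is a 0·∞ indeterminate form at x → -∞.
Rewrite the product as x^5 / e^(-x) (an ∞/∞ form) and apply L'Hôpital, or use the standard hierarchy e^(|x|) ≫ |x^5| as x → -∞.
The indeterminate product → 0, so the limit = -4.

Final answer: -4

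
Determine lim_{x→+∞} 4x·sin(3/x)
As x → +∞: let u = 3/x → 0⁺; then 4·x·sin(3/x) = 4·3·sin(u)/u → 4·3·1 = 12.
Limit = 12.

Final answer: 12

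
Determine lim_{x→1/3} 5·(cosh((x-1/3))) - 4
Direct substitution at x = 1/3 gives 1.

Final answer: 1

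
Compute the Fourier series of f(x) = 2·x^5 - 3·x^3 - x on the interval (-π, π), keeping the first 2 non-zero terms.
(-86·π^2 + 4·π^4 + 514)·sin(x) + (-2·π^4 - 37/2 + 13·π^2)·sin(2·x)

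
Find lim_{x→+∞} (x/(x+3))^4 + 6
As x → +∞: x/(x+3) = 1/(1 + 3/x) → 1, and the 4th power of a limit-1 base also → 1; with the additive constant, 1 + 6 = 7.
Limit = 7.

Final answer: 7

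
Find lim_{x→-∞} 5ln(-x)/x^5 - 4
The quotient is an ∞/∞ indeterminate form as x → -∞.
Compare growth rates of the dominant terms (exponentials ≫ polynomials ≫ logarithms), or apply L'Hôpital's rule; the quotient → 0.
Adding the constant: 0 - 4 = -4. Limit = -4.

Final answer: -4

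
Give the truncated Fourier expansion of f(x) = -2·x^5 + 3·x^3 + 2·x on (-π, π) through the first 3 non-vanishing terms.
(-512 - 4·π^4 + 86·π^2)·sin(x) + (-13·π^2 + 35/2 + 2·π^4)·sin(2·x) + (-4·π^4/3 - 160/81 + 134·π^2/27)·sin(3·x)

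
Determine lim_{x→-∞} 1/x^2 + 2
Evaluate the dominant behaviour as x → -∞; each term tends to a finite value or vanishes.
Limit = 2.

Final answer: 2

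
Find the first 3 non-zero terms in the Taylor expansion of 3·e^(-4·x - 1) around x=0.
24·x^2·e^(-1) - 12·x·e^(-1) + 3·e^(-1)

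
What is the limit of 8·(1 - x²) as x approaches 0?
Direct substitution at x = 0 gives 8.

Final answer: 8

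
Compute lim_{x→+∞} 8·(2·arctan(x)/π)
Evaluate the dominant behaviour as x → +∞; each term tends to a finite value or vanishes.
Limit = 8.

Final answer: 8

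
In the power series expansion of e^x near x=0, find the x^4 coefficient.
Expand to order 4: e^x = x^4/24 + x^3/6 + x^2/2 + x + 1 + O(x^5).
The coefficient of x^4 is 1/24.

Final answer: 1/24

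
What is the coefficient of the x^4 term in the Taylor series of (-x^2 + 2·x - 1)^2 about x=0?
Expand to order 4: (-x^2 + 2·x - 1)^2 = x^4 - 4·x^3 + 6·x^2 - 4·x + 1 + O(x^5).
The coefficient of x^4 is 1.

Final answer: 1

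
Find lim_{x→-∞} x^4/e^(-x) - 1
The quotient is an ∞/∞ indeterminate form as x → -∞.
Compare growth rates of the dominant terms (exponentials ≫ polynomials ≫ logarithms), or apply L'Hôpital's rule; the quotient → 0.
Adding the constant: 0 - 1 = -1. Limit = -1.

Final answer: -1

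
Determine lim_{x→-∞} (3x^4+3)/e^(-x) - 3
The quotient is an ∞/∞ indeterminate form as x → -∞.
Compare growth rates of the dominant terms (exponentials ≫ polynomials ≫ logarithms), or apply L'Hôpital's rule; the quotient → 0.
Adding the constant: 0 - 3 = -3. Limit = -3.

Final answer: -3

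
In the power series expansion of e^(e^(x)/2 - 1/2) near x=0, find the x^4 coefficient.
Expand to order 4: e^(e^(x)/2 - 1/2) = 49·x^4/384 + 11·x^3/48 + 3·x^2/8 + x/2 + 1 + O(x^5).
The coefficient of x^4 is 49/384.

Final answer: 49/384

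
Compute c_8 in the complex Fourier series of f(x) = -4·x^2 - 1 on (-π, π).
Compute the real Fourier coefficients first: a_8 = -1/4, b_8 = 0.
Then c_8 = (a_8 − i·b_8)/2 = -1/8.

Final answer: -1/8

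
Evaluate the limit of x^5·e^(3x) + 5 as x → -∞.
The product is a 0·∞ indeterminate form at x → -∞.
Rewrite the product as x^5 / e^(-3x) (an ∞/∞ form) and apply L'Hôpital, or use the standard hierarchy e^(3|x|) ≫ |x^5| as x → -∞.
The indeterminate product → 0, so the limit = 5.

Final answer: 5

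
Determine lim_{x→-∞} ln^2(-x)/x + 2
The quotient is an ∞/∞ indeterminate form as x → -∞.
Compare growth rates of the dominant terms (exponentials ≫ polynomials ≫ logarithms), or apply L'Hôpital's rule; the quotient → 0.
Adding the constant: 0 + 2 = 2. Limit = 2.

Final answer: 2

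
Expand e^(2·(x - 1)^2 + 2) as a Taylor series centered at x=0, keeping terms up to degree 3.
-56·x^3·e^(4)/3 + 10·x^2·e^(4) - 4·x·e^(4) + e^(4)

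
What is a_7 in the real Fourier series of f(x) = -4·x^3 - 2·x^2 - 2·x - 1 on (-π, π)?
a_7 = (1/π) ∫_{-π}^{π} f(x)·cos(7x) dx.
Evaluate the integral (use parity and integration by parts as needed): a_7 = 8/49.

Final answer: 8/49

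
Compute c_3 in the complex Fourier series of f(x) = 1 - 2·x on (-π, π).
Compute the real Fourier coefficients first: a_3 = 0, b_3 = -4/3.
Then c_3 = (a_3 − i·b_3)/2 = 2·i/3.

Final answer: 2·i/3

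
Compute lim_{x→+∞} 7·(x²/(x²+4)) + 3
Evaluate the dominant behaviour as x → +∞; each term tends to a finite value or vanishes.
Limit = 10.

Final answer: 10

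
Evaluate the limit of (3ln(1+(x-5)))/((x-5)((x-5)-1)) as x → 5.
Both numerator and denominator → 0 as x → 5; this is a 0/0 indeterminate form.
Expand each to leading order near x = 5: numerator ~ 3·(x - 5), denominator ~ -(x - 5).
The limit of the ratio is -3.

Final answer: -3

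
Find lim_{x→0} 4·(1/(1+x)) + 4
Direct substitution at x = 0 gives 8.

Final answer: 8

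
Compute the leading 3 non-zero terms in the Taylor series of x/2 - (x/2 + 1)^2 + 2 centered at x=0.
-x^2/4 - x/2 + 1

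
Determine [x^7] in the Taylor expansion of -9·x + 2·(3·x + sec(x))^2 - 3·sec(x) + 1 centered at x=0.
Expand to order 7: -9·x + 2·(3·x + sec(x))^2 - 3·sec(x) + 1 = 61·x^7/60 + 361·x^6/720 + 5·x^5/2 + 17·x^4/24 + 6·x^3 + 37·x^2/2 + 3·x + O(x^8).
The coefficient of x^7 is 61/60.

Final answer: 61/60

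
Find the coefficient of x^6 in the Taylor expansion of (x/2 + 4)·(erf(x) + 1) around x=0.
Expand to order 6: (x/2 + 4)·(erf(x) + 1) = x^6/(10·√(π)) + 4·x^5/(5·√(π)) - x^4/(3·√(π)) - 8·x^3/(3·√(π)) + x^2/√(π) + x·(1/2 + 8/√(π)) + 4 + O(x^7).
The coefficient of x^6 is 1/(10·√(π)).

Final answer: 1/(10·√(π))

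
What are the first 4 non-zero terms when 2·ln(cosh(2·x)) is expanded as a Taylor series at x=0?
-1088·x^8/315 + 128·x^6/45 - 8·x^4/3 + 4·x^2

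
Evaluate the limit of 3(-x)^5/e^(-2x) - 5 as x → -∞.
The quotient is an ∞/∞ indeterminate form as x → -∞.
Compare growth rates of the dominant terms (exponentials ≫ polynomials ≫ logarithms), or apply L'Hôpital's rule; the quotient → 0.
Adding the constant: 0 - 5 = -5. Limit = -5.

Final answer: -5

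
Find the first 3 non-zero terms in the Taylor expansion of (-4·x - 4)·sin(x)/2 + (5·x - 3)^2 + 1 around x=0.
23·x^2 - 32·x + 10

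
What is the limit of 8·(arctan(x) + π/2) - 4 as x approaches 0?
Direct substitution at x = 0 gives -4 + 4·π.

Final answer: -4 + 4·π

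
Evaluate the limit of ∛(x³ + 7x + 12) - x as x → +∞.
This is an ∞ − ∞ indeterminate form.
Multiply by (A² + AB + B²)/(A² + AB + B²) where A = ∛(x³+7x + 12), B = x to use A³ − B³ = (A−B)(A²+AB+B²); the x³ terms cancel, leaving (7x + 12)/(A²+AB+B²) with denominator ~ 3x², so the limit is 0.
Limit = 0.

Final answer: 0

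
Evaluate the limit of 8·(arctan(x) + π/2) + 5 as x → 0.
Direct substitution at x = 0 gives 5 + 4·π.

Final answer: 5 + 4·π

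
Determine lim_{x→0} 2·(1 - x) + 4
Direct substitution at x = 0 gives 6.

Final answer: 6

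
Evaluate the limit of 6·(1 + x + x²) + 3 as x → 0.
Direct substitution at x = 0 gives 9.

Final answer: 9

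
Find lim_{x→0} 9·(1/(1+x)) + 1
Direct substitution at x = 0 gives 10.

Final answer: 10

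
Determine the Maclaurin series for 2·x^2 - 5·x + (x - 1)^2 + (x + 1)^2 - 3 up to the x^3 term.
4·x^2 - 5·x - 1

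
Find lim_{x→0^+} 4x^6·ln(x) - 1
The product is a 0·∞ indeterminate form at x → 0⁺.
Rewrite the product as 4·ln(x) / x^(-6) and apply L'Hôpital, or use the standard hierarchy x^(-6) ≫ |ln x| as x → 0⁺.
The indeterminate product → 0, so the limit = -1.

Final answer: -1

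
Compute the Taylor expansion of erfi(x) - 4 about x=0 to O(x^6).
x^5/(5·√(π)) + 2·x^3/(3·√(π)) + 2·x/√(π) - 4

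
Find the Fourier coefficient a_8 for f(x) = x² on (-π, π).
a_8 = (1/π) ∫_{-π}^{π} f(x)·cos(8x) dx.
Evaluate the integral (use parity and integration by parts as needed): a_8 = 1/16.

Final answer: 1/16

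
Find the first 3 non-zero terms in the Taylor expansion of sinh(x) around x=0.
x^5/120 + x^3/6 + x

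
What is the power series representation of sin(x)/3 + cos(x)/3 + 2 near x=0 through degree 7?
-x^7/15120 - x^6/2160 + x^5/360 + x^4/72 - x^3/18 - x^2/6 + x/3 + 7/3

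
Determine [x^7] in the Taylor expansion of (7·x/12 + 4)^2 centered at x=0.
Expand to order 7: (7·x/12 + 4)^2 = 49·x^2/144 + 14·x/3 + 16 + O(x^8).
The coefficient of x^7 is 0.

Final answer: 0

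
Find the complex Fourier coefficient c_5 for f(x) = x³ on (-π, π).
Compute the real Fourier coefficients first: a_5 = 0, b_5 = -12/125 + 2·π^2/5.
Then c_5 = (a_5 − i·b_5)/2 = -i·π^2/5 + 6·i/125.

Final answer: -i·π^2/5 + 6·i/125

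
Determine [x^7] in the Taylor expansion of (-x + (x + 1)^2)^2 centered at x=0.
Expand to order 7: (-x + (x + 1)^2)^2 = x^4 + 2·x^3 + 3·x^2 + 2·x + 1 + O(x^8).
The coefficient of x^7 is 0.

Final answer: 0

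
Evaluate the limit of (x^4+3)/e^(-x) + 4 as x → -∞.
The quotient is an ∞/∞ indeterminate form as x → -∞.
Compare growth rates of the dominant terms (exponentials ≫ polynomials ≫ logarithms), or apply L'Hôpital's rule; the quotient → 0.
Adding the constant: 0 + 4 = 4. Limit = 4.

Final answer: 4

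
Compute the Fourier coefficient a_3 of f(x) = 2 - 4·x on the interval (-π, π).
a_3 = (1/π) ∫_{-π}^{π} f(x)·cos(3x) dx.
Evaluate the integral (use parity and integration by parts as needed): a_3 = 0.

Final answer: 0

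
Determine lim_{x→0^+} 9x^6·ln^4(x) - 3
The product is a 0·∞ indeterminate form at x → 0⁺.
Rewrite the product as 9·ln^4(x) / x^(-6) and apply L'Hôpital, or use the standard hierarchy x^(-6) ≫ |ln x|^4 as x → 0⁺.
The indeterminate product → 0, so the limit = -3.

Final answer: -3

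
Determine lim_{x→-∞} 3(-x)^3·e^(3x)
This is a 0·∞ indeterminate form at x → -∞.
Rewrite the product as 3(-x)^3 / e^(-3x) (an ∞/∞ form) and apply L'Hôpital, or use the standard hierarchy e^(3|x|) ≫ |(-x)^3| as x → -∞.
The indeterminate product → 0, so the limit = 0.

Final answer: 0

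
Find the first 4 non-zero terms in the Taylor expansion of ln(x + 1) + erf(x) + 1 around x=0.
x^3·(1/3 - 2/(3·√(π))) - x^2/2 + x·(1 + 2/√(π)) + 1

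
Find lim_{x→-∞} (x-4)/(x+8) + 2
Evaluate the dominant behaviour as x → -∞; each term tends to a finite value or vanishes.
Limit = 3.

Final answer: 3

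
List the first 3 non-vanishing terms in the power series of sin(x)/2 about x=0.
x^5/240 - x^3/12 + x/2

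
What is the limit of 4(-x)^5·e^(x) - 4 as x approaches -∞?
The product is a 0·∞ indeterminate form at x → -∞.
Rewrite the product as 4(-x)^5 / e^(-x) (an ∞/∞ form) and apply L'Hôpital, or use the standard hierarchy e^(|x|) ≫ |(-x)^5| as x → -∞.
The indeterminate product → 0, so the limit = -4.

Final answer: -4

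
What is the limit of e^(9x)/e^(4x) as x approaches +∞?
This is an ∞/∞ indeterminate form as x → +∞.
Rewrite e^(9x)/e^(4x) = e^((9−4)x) = e^(5x); the exponent coefficient is 5 > 0 so e^(5x) → ∞.
Limit = ∞.

Final answer: ∞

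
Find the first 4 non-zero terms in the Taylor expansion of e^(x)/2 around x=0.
x^3/12 + x^2/4 + x/2 + 1/2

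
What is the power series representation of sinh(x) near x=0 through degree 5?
x^5/120 + x^3/6 + x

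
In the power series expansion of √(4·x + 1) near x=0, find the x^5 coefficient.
Expand to order 5: √(4·x + 1) = 28·x^5 - 10·x^4 + 4·x^3 - 2·x^2 + 2·x + 1 + O(x^6).
The coefficient of x^5 is 28.

Final answer: 28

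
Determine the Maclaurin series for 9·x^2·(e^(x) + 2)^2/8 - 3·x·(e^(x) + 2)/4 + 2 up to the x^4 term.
35·x^4/8 + 51·x^3/8 + 75·x^2/8 - 9·x/4 + 2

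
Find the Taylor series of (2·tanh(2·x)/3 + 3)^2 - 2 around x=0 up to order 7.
-8704·x^7/315 + 4352·x^6/405 + 256·x^5/15 - 128·x^4/27 - 32·x^3/3 + 16·x^2/9 + 8·x + 7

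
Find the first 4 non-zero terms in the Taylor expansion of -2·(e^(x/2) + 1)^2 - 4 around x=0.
-5·x^3/12 - 3·x^2/2 - 4·x - 12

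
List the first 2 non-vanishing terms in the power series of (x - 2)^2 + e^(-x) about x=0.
5 - 5·x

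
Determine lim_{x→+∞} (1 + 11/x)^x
As x → +∞: this is the defining limit (1 + 11/x)^x → e^11.
Limit = e^(11).

Final answer: e^(11)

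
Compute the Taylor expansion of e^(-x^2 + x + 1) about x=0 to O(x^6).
41·e·x^5/120 + e·x^4/24 - 5·e·x^3/6 - e·x^2/2 + e·x + e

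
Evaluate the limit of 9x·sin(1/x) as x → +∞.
As x → +∞: let u = 1/x → 0⁺; then 9·x·sin(1/x) = 9·1·sin(u)/u → 9·1·1 = 9.
Limit = 9.

Final answer: 9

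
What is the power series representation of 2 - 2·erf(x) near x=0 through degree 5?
-2·x^5/(5·√(π)) + 4·x^3/(3·√(π)) - 4·x/√(π) + 2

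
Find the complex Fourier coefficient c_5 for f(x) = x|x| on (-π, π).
Compute the real Fourier coefficients first: a_5 = 0, b_5 = (-8 + 50·π^2)/(125·π).
Then c_5 = (a_5 − i·b_5)/2 = -i·π/5 + 4·i/(125·π).

Final answer: -i·π/5 + 4·i/(125·π)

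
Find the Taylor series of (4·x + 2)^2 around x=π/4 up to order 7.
4 + π^2 + 4·π + (16 + 8·π)·(x - π/4) + 16·(x - π/4)^2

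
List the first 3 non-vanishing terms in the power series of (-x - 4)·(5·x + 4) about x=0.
-5·x^2 - 24·x - 16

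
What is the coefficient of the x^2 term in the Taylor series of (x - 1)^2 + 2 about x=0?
Expand to order 2: (x - 1)^2 + 2 = x^2 - 2·x + 3 + O(x^3).
The coefficient of x^2 is 1.

Final answer: 1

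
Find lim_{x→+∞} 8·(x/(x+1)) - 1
Evaluate the dominant behaviour as x → +∞; each term tends to a finite value or vanishes.
Limit = 7.

Final answer: 7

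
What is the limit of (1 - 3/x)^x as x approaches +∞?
As x → +∞: this is the defining limit (1 - 3/x)^x → e^(-3).
Limit = e^(-3).

Final answer: e^(-3)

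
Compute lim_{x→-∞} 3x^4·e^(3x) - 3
The product is a 0·∞ indeterminate form at x → -∞.
Rewrite the product as 3x^4 / e^(-3x) (an ∞/∞ form) and apply L'Hôpital, or use the standard hierarchy e^(3|x|) ≫ |x^4| as x → -∞.
The indeterminate product → 0, so the limit = -3.

Final answer: -3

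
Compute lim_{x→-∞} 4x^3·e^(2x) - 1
The product is a 0·∞ indeterminate form at x → -∞.
Rewrite the product as 4x^3 / e^(-2x) (an ∞/∞ form) and apply L'Hôpital, or use the standard hierarchy e^(2|x|) ≫ |x^3| as x → -∞.
The indeterminate product → 0, so the limit = -1.

Final answer: -1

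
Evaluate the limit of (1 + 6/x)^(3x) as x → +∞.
As x → +∞: write (1 + 6/x)^(3x) = ((1 + 6/x)^x)^3 → (e^6)^3 = e^18.
Limit = e^(18).

Final answer: e^(18)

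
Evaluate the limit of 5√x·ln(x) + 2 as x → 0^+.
The product is a 0·∞ indeterminate form at x → 0⁺.
Rewrite the product as 5·ln(x) / x^(-1/2) and apply L'Hôpital, or use the standard hierarchy x^(-1/2) ≫ |ln x| as x → 0⁺.
The indeterminate product → 0, so the limit = 2.

Final answer: 2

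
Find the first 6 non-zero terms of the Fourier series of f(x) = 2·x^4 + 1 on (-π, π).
(96 - 16·π^2)·cos(x) + (-6 + 4·π^2)·cos(2·x) + (32/27 - 16·π^2/9)·cos(3·x) + (-3/8 + π^2)·cos(4·x) + (96/625 - 16·π^2/25)·cos(5·x) + 1 + 2·π^4/5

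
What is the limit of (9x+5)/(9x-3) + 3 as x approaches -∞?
Evaluate the dominant behaviour as x → -∞; each term tends to a finite value or vanishes.
Limit = 4.

Final answer: 4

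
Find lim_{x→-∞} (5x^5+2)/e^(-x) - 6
The quotient is an ∞/∞ indeterminate form as x → -∞.
Compare growth rates of the dominant terms (exponentials ≫ polynomials ≫ logarithms), or apply L'Hôpital's rule; the quotient → 0.
Adding the constant: 0 - 6 = -6. Limit = -6.

Final answer: -6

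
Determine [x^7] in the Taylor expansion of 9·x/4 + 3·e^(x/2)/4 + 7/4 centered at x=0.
Expand to order 7: 9·x/4 + 3·e^(x/2)/4 + 7/4 = x^7/860160 + x^6/61440 + x^5/5120 + x^4/512 + x^3/64 + 3·x^2/32 + 21·x/8 + 5/2 + O(x^8).
The coefficient of x^7 is 1/860160.

Final answer: 1/860160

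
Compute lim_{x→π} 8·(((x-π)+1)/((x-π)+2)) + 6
Direct substitution at x = π gives 10.

Final answer: 10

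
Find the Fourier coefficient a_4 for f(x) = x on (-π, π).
a_4 = (1/π) ∫_{-π}^{π} f(x)·cos(4x) dx.
Evaluate the integral (use parity and integration by parts as needed): a_4 = 0.

Final answer: 0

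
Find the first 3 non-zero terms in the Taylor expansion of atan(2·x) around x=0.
32·x^5/5 - 8·x^3/3 + 2·x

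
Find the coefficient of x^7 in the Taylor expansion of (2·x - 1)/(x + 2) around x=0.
Expand to order 7: (2·x - 1)/(x + 2) = 5·x^7/256 - 5·x^6/128 + 5·x^5/64 - 5·x^4/32 + 5·x^3/16 - 5·x^2/8 + 5·x/4 - 1/2 + O(x^8).
The coefficient of x^7 is 5/256.

Final answer: 5/256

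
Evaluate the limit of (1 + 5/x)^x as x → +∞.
As x → +∞: this is the defining limit (1 + 5/x)^x → e^5.
Limit = e^(5).

Final answer: e^(5)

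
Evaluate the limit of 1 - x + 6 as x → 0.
Direct substitution at x = 0 gives 7.

Final answer: 7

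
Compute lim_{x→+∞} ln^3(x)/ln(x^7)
This is an ∞/∞ indeterminate form as x → +∞.
Write ln(x^7) = 7·ln(x), reducing the quotient to ln^2(x)/7 → ∞.
Limit = ∞.

Final answer: ∞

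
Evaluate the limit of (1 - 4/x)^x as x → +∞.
As x → +∞: this is the defining limit (1 - 4/x)^x → e^(-4).
Limit = e^(-4).

Final answer: e^(-4)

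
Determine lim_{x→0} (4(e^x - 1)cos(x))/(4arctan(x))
Both numerator and denominator → 0 as x → 0; this is a 0/0 indeterminate form.
Expand each to leading order near x = 0: numerator ~ 4·x, denominator ~ 4·x.
The limit of the ratio is 1.

Final answer: 1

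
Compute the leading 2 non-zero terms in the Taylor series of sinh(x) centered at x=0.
x^3/6 + x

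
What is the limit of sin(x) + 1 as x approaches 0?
Direct substitution at x = 0 gives 1.

Final answer: 1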